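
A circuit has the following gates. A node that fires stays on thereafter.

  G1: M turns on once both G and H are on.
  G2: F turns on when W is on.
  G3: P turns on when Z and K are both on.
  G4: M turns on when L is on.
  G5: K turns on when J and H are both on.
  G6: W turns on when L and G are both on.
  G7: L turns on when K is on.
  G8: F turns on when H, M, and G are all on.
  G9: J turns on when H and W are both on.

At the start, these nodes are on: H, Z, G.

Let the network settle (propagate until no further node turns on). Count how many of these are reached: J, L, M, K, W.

1

G1: G and H on → M on.
J would need H and W (G9), but W never turns on.
L would need K (G7), but K never turns on.
M: reached.
K would need J and H (G5), but J never turns on.
W would need L and G (G6), but L never turns on.
Reached: M — 1 of the 5.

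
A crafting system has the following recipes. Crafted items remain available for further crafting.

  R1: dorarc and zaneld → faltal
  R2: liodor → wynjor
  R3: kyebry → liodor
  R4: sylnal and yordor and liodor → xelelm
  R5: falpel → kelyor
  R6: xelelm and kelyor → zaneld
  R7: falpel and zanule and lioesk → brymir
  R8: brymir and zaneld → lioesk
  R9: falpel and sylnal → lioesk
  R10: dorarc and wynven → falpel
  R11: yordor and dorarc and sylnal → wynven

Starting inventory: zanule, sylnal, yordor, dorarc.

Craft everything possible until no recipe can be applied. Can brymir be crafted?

Yes

Using R11, yordor, dorarc, and sylnal make wynven.
Using R10, dorarc and wynven make falpel.
falpel and sylnal → lioesk (R9).
falpel and zanule and lioesk → brymir (R7).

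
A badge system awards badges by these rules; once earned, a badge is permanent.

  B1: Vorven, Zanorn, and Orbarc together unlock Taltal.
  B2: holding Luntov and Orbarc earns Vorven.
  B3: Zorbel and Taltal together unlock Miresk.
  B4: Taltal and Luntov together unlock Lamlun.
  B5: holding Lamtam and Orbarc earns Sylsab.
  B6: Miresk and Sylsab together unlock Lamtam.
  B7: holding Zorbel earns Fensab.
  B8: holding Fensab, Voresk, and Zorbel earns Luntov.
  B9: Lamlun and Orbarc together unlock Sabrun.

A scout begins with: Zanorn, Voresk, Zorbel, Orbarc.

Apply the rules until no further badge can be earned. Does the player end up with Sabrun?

Yes

With Zorbel, Fensab is earned (B7).
With Fensab, Voresk, and Zorbel, Luntov is earned (B8).
With Luntov and Orbarc, Vorven is earned (B2).
With Vorven, Zanorn, and Orbarc, Taltal is earned (B1).
With Taltal and Luntov, Lamlun is earned (B4).
With Lamlun and Orbarc, Sabrun is earned (B9).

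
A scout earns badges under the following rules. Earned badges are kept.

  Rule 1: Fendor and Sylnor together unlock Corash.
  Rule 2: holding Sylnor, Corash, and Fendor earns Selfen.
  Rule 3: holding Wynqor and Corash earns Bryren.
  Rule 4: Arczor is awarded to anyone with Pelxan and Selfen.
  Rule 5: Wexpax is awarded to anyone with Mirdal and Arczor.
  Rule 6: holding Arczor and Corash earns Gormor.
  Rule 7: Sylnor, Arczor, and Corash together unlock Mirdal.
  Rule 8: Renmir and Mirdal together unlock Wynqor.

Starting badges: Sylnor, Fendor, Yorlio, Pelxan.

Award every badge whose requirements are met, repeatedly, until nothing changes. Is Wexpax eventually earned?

With Fendor and Sylnor, Corash is earned (Rule 1).
With Sylnor, Corash, and Fendor, Selfen is earned (Rule 2).
With Pelxan and Selfen, Arczor is earned (Rule 4).
With Sylnor, Arczor, and Corash, Mirdal is earned (Rule 7).
With Mirdal and Arczor, Wexpax is earned (Rule 5).

Yes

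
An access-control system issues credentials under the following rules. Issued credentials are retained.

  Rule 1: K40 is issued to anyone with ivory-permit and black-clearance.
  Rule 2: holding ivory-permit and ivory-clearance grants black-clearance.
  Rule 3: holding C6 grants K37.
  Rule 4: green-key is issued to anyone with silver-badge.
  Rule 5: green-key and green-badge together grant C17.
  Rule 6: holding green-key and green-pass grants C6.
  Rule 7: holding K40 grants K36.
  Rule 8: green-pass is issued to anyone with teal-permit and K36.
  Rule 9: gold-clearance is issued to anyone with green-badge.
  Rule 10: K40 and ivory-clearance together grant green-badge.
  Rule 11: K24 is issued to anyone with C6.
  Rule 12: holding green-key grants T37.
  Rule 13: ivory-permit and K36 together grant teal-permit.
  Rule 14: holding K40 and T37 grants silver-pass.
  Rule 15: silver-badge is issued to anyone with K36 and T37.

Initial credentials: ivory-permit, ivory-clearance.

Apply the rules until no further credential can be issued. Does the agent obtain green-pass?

Holding ivory-permit and ivory-clearance grants black-clearance (Rule 2).
Holding ivory-permit and black-clearance grants K40 (Rule 1).
Holding K40 grants K36 (Rule 7).
Holding ivory-permit and K36 grants teal-permit (Rule 13).
Holding teal-permit and K36 grants green-pass (Rule 8).

Yes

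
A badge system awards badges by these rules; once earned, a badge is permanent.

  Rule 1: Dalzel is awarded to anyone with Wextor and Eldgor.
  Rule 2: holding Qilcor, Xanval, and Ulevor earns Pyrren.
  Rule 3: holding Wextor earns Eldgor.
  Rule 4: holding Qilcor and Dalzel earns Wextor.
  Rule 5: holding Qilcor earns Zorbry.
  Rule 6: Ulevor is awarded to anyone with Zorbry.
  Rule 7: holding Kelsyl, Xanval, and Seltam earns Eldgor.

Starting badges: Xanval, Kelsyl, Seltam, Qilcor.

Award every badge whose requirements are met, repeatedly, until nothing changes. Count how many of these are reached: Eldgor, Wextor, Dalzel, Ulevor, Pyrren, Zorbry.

4

With Kelsyl, Xanval, and Seltam, Eldgor is earned (Rule 7).
With Qilcor, Zorbry is earned (Rule 5).
With Zorbry, Ulevor is earned (Rule 6).
With Qilcor, Xanval, and Ulevor, Pyrren is earned (Rule 2).
Eldgor: reached.
Wextor would need Qilcor and Dalzel (Rule 4), but Dalzel is never earned.
Dalzel would need Wextor and Eldgor (Rule 1), but Wextor is never earned.
Ulevor: reached.
Pyrren: reached.
Zorbry: reached.
Reached: Eldgor, Ulevor, Pyrren, and Zorbry — 4 of the 6.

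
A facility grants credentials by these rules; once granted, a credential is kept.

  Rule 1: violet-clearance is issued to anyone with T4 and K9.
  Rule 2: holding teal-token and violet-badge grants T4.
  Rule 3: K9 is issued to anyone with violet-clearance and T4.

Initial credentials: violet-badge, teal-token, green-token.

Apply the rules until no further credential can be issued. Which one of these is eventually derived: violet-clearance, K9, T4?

T4

Holding teal-token and violet-badge grants T4 (Rule 2).
violet-clearance would need T4 and K9 (Rule 1), but K9 is never granted. K9 would need violet-clearance and T4 (Rule 3), but violet-clearance is never granted.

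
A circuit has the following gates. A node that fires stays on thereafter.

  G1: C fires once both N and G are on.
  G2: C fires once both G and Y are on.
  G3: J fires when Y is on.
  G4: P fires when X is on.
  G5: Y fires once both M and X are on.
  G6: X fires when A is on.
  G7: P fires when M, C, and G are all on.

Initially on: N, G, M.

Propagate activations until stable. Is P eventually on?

N and G are on, so C fires (G1).
M, C, and G are on, so P fires (G7).

Yes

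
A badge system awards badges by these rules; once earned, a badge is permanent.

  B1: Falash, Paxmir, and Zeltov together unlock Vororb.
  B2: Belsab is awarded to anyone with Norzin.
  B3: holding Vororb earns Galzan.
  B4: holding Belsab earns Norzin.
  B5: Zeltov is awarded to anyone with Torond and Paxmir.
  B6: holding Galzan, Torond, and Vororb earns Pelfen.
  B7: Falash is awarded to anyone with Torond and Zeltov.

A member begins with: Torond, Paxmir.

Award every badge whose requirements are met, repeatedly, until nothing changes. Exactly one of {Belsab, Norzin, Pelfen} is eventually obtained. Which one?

Pelfen

With Torond and Paxmir, Zeltov is earned (B5).
With Torond and Zeltov, Falash is earned (B7).
With Falash, Paxmir, and Zeltov, Vororb is earned (B1).
With Vororb, Galzan is earned (B3).
With Galzan, Torond, and Vororb, Pelfen is earned (B6).
Belsab would need Norzin (B2), but Norzin is never earned. Norzin would need Belsab (B4), but Belsab is never earned.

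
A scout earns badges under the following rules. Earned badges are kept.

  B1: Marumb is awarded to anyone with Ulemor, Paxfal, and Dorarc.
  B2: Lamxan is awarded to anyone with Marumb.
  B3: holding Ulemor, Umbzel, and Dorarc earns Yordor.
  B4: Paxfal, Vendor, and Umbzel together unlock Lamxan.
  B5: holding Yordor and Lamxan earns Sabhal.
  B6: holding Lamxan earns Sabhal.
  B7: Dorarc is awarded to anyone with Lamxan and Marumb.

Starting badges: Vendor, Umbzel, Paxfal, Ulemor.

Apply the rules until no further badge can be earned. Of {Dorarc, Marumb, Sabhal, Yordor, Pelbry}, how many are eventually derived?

With Paxfal, Vendor, and Umbzel, Lamxan is earned (B4).
With Lamxan, Sabhal is earned (B6).
Dorarc would need Lamxan and Marumb (B7), but Marumb is never earned.
Marumb would need Ulemor, Paxfal, and Dorarc (B1), but Dorarc is never earned.
Sabhal: reached.
Yordor would need Ulemor, Umbzel, and Dorarc (B3), but Dorarc is never earned.
No rule produces Pelbry, and it is not given.
Reached: Sabhal — 1 of the 5.

1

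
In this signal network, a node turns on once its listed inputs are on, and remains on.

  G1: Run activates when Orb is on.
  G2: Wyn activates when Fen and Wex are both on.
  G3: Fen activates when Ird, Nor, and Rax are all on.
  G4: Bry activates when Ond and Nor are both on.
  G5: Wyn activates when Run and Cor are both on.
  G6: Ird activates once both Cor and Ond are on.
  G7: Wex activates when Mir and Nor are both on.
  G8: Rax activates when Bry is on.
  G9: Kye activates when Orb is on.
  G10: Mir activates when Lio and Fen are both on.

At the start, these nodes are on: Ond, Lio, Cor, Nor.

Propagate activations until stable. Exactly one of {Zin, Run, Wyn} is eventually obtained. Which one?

Wyn

Cor and Ond are on, so Ird activates (G6).
G4: Ond and Nor on → Bry on.
G8: Bry on → Rax on.
Ird, Nor, and Rax are on, so Fen activates (G3).
Lio and Fen are on, so Mir activates (G10).
Mir and Nor are on, so Wex activates (G7).
Fen and Wex are on, so Wyn activates (G2).
No rule produces Zin, and it is not given. Run would need Orb (G1), but Orb never turns on.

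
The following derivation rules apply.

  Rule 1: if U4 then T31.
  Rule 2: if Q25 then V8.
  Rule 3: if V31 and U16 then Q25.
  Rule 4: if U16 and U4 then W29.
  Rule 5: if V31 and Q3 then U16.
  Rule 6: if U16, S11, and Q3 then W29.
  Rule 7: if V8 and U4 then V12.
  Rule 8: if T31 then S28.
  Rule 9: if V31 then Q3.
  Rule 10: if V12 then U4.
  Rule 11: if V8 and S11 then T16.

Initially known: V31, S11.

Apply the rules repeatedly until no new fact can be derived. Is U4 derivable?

U4 would need V12 (Rule 10), but V12 is never established.

No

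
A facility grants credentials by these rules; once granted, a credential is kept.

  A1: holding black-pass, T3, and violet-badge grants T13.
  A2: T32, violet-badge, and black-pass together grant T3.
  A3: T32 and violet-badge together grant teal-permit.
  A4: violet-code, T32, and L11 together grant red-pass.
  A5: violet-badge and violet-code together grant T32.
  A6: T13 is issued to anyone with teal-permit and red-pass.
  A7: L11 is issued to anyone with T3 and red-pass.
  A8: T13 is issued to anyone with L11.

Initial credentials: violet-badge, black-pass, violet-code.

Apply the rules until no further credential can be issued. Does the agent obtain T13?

Holding violet-badge and violet-code grants T32 (A5).
Holding T32, violet-badge, and black-pass grants T3 (A2).
Holding black-pass, T3, and violet-badge grants T13 (A1).

Yes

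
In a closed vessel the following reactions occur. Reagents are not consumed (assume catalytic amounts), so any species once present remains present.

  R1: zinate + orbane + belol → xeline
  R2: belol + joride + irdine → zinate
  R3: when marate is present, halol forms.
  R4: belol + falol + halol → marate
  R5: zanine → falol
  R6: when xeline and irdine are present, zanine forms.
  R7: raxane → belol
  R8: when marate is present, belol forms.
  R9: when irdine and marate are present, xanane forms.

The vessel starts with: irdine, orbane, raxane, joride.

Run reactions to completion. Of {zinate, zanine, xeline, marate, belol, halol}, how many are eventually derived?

raxane present → belol forms (R7).
belol, joride, and irdine present → zinate forms (R2).
zinate, orbane, and belol present → xeline forms (R1).
xeline and irdine present → zanine forms (R6).
zinate: reached.
zanine: reached.
xeline: reached.
marate would need belol, falol, and halol (R4), but halol never forms.
belol: reached.
halol would need marate (R3), but marate never forms.
Reached: zinate, zanine, xeline, and belol — 4 of the 6.

4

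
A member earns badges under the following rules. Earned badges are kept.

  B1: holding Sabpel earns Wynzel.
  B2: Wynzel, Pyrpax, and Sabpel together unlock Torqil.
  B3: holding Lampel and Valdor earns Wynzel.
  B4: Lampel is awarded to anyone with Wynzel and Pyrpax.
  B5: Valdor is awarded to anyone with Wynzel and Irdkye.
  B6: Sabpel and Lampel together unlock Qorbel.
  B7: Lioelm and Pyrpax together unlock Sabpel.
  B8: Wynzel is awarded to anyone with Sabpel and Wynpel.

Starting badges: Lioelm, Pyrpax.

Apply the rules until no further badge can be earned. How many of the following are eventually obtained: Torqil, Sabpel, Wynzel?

3

With Lioelm and Pyrpax, Sabpel is earned (B7).
With Sabpel, Wynzel is earned (B1).
With Wynzel, Pyrpax, and Sabpel, Torqil is earned (B2).
Torqil: reached.
Sabpel: reached.
Wynzel: reached.
All 3 are reached.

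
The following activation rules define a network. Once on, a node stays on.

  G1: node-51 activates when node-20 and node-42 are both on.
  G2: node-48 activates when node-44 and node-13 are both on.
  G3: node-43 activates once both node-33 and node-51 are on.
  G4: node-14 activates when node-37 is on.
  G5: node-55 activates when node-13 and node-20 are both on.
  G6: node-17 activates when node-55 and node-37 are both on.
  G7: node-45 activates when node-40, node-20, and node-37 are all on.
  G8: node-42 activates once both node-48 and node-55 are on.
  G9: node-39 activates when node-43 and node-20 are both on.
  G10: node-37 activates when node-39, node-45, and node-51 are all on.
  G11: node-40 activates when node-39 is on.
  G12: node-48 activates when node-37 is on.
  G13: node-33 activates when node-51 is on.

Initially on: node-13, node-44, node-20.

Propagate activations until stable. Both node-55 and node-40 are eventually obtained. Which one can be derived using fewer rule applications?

node-55

node-55: node-13 and node-20 are on, so node-55 activates (G5). [1 rule application]
node-40: node-44 and node-13 are on, so node-48 activates (G2). node-13 and node-20 are on, so node-55 activates (G5). node-48 and node-55 are on, so node-42 activates (G8). G1: node-20 and node-42 on → node-51 on. G13: node-51 on → node-33 on. node-33 and node-51 are on, so node-43 activates (G3). G9: node-43 and node-20 on → node-39 on. node-39 is on, so node-40 activates (G11). [8 rule applications]
node-55 needs fewer.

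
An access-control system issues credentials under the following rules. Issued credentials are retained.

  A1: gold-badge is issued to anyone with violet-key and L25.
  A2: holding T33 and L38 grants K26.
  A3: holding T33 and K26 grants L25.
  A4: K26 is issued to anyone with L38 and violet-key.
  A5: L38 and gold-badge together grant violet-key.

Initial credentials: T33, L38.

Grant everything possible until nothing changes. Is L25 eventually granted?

Yes

Holding T33 and L38 grants K26 (A2).
Holding T33 and K26 grants L25 (A3).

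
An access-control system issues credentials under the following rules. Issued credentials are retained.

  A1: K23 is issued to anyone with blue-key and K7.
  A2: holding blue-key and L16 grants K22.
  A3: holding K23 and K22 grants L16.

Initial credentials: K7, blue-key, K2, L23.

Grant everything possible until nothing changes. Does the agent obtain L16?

L16 would need K23 and K22 (A3), but K22 is never granted.

No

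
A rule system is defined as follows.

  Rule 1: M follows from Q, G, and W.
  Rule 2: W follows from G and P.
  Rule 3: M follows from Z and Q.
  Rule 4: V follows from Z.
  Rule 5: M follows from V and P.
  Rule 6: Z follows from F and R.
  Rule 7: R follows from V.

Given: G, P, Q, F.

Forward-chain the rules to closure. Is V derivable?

V would need Z (Rule 4), but Z is never established.

No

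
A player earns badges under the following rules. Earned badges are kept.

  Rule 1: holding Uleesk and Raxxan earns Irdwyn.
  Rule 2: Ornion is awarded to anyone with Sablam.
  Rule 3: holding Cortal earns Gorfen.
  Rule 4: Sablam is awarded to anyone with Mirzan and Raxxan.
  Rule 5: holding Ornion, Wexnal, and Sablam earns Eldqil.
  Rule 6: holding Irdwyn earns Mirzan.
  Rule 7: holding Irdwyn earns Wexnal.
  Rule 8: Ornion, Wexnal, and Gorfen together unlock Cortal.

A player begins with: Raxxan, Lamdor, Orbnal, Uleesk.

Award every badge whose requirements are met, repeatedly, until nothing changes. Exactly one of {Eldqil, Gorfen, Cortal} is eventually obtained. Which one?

Eldqil

With Uleesk and Raxxan, Irdwyn is earned (Rule 1).
With Irdwyn, Wexnal is earned (Rule 7).
With Irdwyn, Mirzan is earned (Rule 6).
With Mirzan and Raxxan, Sablam is earned (Rule 4).
With Sablam, Ornion is earned (Rule 2).
With Ornion, Wexnal, and Sablam, Eldqil is earned (Rule 5).
Gorfen would need Cortal (Rule 3), but Cortal is never earned. Cortal would need Ornion, Wexnal, and Gorfen (Rule 8), but Gorfen is never earned.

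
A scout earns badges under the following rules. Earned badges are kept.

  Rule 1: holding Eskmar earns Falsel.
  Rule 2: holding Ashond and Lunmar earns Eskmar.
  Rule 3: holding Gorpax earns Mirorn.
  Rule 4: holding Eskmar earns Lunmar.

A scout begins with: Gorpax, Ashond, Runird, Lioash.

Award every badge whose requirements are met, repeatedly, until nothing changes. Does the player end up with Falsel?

No

Falsel would need Eskmar (Rule 1), but Eskmar is never earned.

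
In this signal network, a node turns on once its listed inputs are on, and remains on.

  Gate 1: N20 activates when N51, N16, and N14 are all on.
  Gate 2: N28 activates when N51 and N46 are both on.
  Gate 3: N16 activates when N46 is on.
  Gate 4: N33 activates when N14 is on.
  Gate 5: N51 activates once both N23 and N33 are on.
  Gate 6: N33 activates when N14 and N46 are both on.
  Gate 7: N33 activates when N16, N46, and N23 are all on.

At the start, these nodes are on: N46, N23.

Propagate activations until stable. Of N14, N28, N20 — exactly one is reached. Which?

N28

Gate 3: N46 on → N16 on.
N16, N46, and N23 are on, so N33 activates (Gate 7).
N23 and N33 are on, so N51 activates (Gate 5).
Gate 2: N51 and N46 on → N28 on.
No rule produces N14, and it is not given. N20 would need N51, N16, and N14 (Gate 1), but N14 never turns on.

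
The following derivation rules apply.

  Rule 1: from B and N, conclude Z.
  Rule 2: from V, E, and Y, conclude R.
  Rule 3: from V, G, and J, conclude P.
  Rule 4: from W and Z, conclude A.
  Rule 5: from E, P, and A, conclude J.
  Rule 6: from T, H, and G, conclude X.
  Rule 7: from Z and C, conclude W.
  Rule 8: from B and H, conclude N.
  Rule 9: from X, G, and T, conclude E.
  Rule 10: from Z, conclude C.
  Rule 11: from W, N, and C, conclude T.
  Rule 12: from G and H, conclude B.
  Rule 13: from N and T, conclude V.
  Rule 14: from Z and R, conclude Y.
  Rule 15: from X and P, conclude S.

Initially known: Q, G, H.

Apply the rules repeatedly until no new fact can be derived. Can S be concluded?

No

S would need X and P (Rule 15), but P is never established.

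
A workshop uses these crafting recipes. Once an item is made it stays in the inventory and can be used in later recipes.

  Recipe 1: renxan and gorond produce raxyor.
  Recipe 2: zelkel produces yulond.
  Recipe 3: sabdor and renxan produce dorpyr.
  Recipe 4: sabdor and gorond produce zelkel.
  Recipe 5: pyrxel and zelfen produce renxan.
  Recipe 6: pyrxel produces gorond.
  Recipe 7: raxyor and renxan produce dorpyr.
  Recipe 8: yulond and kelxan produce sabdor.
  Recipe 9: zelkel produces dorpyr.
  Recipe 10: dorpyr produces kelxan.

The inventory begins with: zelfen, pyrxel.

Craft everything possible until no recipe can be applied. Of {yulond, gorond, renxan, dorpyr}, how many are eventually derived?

Using Recipe 5, pyrxel and zelfen make renxan.
pyrxel → gorond (Recipe 6).
renxan and gorond → raxyor (Recipe 1).
raxyor and renxan → dorpyr (Recipe 7).
yulond would need zelkel (Recipe 2), but zelkel is never obtained.
gorond: reached.
renxan: reached.
dorpyr: reached.
Reached: gorond, renxan, and dorpyr — 3 of the 4.

3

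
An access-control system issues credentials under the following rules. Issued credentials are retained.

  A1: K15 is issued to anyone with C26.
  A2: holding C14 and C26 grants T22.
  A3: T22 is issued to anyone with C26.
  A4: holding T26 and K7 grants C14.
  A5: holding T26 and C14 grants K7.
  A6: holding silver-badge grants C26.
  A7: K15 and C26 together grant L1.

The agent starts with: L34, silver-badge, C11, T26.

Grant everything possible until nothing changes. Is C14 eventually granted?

C14 would need T26 and K7 (A4), but K7 is never granted.

No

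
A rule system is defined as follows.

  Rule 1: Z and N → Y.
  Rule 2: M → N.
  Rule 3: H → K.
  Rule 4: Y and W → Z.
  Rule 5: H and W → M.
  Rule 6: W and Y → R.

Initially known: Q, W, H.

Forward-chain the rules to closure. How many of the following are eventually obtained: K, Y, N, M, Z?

From H, Rule 3 gives K.
H and W hold, so M follows (Rule 5).
From M, Rule 2 gives N.
K: reached.
Y would need Z and N (Rule 1), but Z is never established.
N: reached.
M: reached.
Z would need Y and W (Rule 4), but Y is never established.
Reached: K, N, and M — 3 of the 5.

3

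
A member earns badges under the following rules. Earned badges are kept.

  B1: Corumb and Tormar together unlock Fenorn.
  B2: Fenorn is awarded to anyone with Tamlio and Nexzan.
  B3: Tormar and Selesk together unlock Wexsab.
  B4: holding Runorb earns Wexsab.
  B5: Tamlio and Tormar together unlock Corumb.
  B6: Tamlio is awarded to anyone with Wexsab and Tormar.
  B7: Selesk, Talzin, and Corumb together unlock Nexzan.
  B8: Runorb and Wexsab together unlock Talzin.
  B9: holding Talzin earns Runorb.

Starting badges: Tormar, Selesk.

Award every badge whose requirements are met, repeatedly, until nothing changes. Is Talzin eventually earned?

Talzin would need Runorb and Wexsab (B8), but Runorb is never earned.

No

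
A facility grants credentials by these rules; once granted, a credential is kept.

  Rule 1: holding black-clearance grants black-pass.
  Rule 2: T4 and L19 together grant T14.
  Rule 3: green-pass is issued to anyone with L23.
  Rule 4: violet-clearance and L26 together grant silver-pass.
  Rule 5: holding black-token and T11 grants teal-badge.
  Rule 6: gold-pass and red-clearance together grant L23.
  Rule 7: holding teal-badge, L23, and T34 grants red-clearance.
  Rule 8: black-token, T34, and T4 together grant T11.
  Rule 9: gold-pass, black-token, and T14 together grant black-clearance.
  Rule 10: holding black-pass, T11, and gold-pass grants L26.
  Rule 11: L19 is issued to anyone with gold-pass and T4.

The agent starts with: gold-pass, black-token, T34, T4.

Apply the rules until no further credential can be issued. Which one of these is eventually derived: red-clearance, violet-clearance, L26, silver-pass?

Holding black-token, T34, and T4 grants T11 (Rule 8).
Holding gold-pass and T4 grants L19 (Rule 11).
Holding T4 and L19 grants T14 (Rule 2).
Holding gold-pass, black-token, and T14 grants black-clearance (Rule 9).
Holding black-clearance grants black-pass (Rule 1).
Holding black-pass, T11, and gold-pass grants L26 (Rule 10).
silver-pass would need violet-clearance and L26 (Rule 4), but violet-clearance is never granted. red-clearance would need teal-badge, L23, and T34 (Rule 7), but L23 is never granted. No rule produces violet-clearance, and it is not given.

L26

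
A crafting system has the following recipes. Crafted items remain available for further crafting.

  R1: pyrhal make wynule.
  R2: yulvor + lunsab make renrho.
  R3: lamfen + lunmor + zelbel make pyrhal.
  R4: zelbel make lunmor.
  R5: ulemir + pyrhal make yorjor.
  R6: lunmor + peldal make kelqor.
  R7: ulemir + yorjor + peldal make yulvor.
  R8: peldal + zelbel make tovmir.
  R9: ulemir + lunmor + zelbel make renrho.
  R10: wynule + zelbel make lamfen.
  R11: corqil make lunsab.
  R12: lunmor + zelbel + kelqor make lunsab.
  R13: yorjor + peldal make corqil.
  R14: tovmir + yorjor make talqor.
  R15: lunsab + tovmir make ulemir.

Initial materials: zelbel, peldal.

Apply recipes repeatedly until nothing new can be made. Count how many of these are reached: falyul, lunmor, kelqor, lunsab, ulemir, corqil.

peldal + zelbel → tovmir (R8).
Using R4, zelbel makes lunmor.
Using R6, lunmor and peldal make kelqor.
Using R12, lunmor, zelbel, and kelqor make lunsab.
lunsab + tovmir → ulemir (R15).
No rule produces falyul, and it is not given.
lunmor: reached.
kelqor: reached.
lunsab: reached.
ulemir: reached.
corqil would need yorjor and peldal (R13), but yorjor is never obtained.
Reached: lunmor, kelqor, lunsab, and ulemir — 4 of the 6.

4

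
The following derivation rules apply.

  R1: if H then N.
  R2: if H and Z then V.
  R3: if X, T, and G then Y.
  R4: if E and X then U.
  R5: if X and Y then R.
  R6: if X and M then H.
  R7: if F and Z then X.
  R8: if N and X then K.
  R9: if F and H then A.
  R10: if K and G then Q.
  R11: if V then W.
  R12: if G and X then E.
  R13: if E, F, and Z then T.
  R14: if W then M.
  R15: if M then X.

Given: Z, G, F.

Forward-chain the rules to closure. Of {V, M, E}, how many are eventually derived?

F and Z hold, so X follows (R7).
From G and X, R12 gives E.
V would need H and Z (R2), but H is never established.
M would need W (R14), but W is never established.
E: reached.
Reached: E — 1 of the 3.

1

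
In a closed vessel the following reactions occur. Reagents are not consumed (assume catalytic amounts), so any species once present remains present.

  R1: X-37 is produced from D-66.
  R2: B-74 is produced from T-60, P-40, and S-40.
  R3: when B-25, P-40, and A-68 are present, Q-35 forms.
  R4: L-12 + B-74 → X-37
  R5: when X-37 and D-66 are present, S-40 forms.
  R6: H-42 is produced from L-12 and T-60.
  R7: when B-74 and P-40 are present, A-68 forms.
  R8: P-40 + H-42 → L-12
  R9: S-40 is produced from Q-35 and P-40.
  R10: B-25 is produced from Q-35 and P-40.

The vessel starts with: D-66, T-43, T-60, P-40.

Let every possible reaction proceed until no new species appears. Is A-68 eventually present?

Yes

D-66 present → X-37 forms (R1).
X-37 and D-66 present → S-40 forms (R5).
T-60, P-40, and S-40 present → B-74 forms (R2).
B-74 and P-40 present → A-68 forms (R7).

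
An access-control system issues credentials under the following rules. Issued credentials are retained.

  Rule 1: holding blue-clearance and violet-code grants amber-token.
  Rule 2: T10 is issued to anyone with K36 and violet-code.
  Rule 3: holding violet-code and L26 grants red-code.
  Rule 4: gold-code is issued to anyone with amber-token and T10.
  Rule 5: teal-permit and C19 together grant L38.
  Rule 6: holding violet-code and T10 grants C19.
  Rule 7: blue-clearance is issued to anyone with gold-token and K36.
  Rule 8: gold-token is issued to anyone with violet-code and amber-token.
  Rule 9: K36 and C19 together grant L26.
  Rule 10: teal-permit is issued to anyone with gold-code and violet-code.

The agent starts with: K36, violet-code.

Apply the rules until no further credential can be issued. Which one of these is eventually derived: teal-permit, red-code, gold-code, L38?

red-code

Holding K36 and violet-code grants T10 (Rule 2).
Holding violet-code and T10 grants C19 (Rule 6).
Holding K36 and C19 grants L26 (Rule 9).
Holding violet-code and L26 grants red-code (Rule 3).
teal-permit would need gold-code and violet-code (Rule 10), but gold-code is never granted. gold-code would need amber-token and T10 (Rule 4), but amber-token is never granted. L38 would need teal-permit and C19 (Rule 5), but teal-permit is never granted.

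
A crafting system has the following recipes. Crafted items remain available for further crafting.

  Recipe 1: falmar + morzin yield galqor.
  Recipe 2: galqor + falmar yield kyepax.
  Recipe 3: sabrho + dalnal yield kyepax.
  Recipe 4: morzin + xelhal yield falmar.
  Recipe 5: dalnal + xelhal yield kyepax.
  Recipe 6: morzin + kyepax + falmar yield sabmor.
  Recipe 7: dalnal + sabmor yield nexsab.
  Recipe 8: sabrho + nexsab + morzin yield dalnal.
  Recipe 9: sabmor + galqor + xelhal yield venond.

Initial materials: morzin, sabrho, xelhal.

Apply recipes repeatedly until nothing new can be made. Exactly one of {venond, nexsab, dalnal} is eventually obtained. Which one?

venond

Using Recipe 4, morzin and xelhal make falmar.
Using Recipe 1, falmar and morzin make galqor.
galqor + falmar → kyepax (Recipe 2).
morzin + kyepax + falmar → sabmor (Recipe 6).
Using Recipe 9, sabmor, galqor, and xelhal make venond.
dalnal would need sabrho, nexsab, and morzin (Recipe 8), but nexsab is never obtained. nexsab would need dalnal and sabmor (Recipe 7), but dalnal is never obtained.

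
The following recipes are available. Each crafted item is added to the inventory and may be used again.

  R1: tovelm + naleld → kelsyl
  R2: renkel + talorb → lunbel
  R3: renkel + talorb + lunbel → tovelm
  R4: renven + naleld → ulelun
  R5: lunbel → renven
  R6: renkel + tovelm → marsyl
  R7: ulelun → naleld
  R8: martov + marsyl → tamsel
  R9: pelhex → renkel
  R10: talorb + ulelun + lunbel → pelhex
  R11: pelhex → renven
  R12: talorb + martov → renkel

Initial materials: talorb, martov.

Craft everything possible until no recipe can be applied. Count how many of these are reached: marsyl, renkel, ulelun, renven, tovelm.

4

talorb + martov → renkel (R12).
Using R2, renkel and talorb make lunbel.
Using R3, renkel, talorb, and lunbel make tovelm.
Using R5, lunbel makes renven.
renkel + tovelm → marsyl (R6).
marsyl: reached.
renkel: reached.
ulelun would need renven and naleld (R4), but naleld is never obtained.
renven: reached.
tovelm: reached.
Reached: marsyl, renkel, renven, and tovelm — 4 of the 5.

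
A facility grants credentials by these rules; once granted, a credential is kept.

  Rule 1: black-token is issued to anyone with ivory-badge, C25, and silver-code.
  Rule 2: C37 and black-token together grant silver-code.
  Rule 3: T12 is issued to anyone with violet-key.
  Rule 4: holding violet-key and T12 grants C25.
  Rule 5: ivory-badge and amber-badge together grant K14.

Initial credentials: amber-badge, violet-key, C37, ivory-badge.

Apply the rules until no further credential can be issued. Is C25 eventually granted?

Yes

Holding violet-key grants T12 (Rule 3).
Holding violet-key and T12 grants C25 (Rule 4).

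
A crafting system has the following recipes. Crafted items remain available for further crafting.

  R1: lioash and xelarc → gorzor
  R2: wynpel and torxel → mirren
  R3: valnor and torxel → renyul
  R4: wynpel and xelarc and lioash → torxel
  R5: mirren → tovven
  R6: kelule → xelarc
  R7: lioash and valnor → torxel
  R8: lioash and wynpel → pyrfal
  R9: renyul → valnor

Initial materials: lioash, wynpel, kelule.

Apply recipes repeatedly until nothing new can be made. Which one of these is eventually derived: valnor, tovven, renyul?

tovven

kelule → xelarc (R6).
Using R4, wynpel, xelarc, and lioash make torxel.
Using R2, wynpel and torxel make mirren.
mirren → tovven (R5).
valnor would need renyul (R9), but renyul is never obtained. renyul would need valnor and torxel (R3), but valnor is never obtained.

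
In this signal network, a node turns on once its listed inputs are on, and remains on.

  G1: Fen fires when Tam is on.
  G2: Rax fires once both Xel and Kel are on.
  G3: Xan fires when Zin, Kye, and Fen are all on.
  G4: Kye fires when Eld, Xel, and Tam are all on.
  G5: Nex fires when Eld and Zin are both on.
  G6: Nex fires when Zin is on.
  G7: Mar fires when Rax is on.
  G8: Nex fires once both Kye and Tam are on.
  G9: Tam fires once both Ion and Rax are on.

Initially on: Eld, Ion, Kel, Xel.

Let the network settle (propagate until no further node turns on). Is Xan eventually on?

Xan would need Zin, Kye, and Fen (G3), but Zin never turns on.

No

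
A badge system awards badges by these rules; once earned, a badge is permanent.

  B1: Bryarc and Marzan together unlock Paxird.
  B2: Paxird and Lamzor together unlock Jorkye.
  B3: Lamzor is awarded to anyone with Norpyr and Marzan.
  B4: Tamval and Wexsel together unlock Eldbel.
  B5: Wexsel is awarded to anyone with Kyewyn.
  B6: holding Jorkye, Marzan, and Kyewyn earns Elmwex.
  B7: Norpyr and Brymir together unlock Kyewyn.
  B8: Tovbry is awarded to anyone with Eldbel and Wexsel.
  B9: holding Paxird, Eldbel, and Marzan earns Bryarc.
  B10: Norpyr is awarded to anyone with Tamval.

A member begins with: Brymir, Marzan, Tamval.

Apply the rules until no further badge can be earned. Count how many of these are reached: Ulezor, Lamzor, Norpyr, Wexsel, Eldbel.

4

With Tamval, Norpyr is earned (B10).
With Norpyr and Marzan, Lamzor is earned (B3).
With Norpyr and Brymir, Kyewyn is earned (B7).
With Kyewyn, Wexsel is earned (B5).
With Tamval and Wexsel, Eldbel is earned (B4).
No rule produces Ulezor, and it is not given.
Lamzor: reached.
Norpyr: reached.
Wexsel: reached.
Eldbel: reached.
Reached: Lamzor, Norpyr, Wexsel, and Eldbel — 4 of the 5.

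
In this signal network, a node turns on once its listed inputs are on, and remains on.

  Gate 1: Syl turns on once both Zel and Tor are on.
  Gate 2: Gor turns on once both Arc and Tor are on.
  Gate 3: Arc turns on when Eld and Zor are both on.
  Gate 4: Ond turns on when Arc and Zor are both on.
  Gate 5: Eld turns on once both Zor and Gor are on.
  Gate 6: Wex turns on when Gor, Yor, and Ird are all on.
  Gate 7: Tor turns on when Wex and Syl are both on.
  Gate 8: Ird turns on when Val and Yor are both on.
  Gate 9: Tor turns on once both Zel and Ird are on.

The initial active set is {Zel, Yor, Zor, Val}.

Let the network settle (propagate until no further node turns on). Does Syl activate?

Yes

Gate 8: Val and Yor on → Ird on.
Zel and Ird are on, so Tor turns on (Gate 9).
Zel and Tor are on, so Syl turns on (Gate 1).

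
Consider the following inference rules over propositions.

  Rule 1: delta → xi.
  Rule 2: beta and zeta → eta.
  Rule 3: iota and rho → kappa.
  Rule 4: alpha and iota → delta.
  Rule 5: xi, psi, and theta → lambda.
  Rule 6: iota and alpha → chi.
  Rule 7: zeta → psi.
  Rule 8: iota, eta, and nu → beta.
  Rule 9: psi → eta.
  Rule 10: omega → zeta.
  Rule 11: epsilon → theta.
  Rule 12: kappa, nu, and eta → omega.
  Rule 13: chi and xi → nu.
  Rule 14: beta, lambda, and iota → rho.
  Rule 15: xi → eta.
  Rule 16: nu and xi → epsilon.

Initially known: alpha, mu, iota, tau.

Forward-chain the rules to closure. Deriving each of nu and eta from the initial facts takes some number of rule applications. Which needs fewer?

eta: alpha and iota hold, so delta follows (Rule 4). From delta, Rule 1 gives xi. xi holds, so eta follows (Rule 15). [3 rule applications]
nu: iota and alpha hold, so chi follows (Rule 6). From alpha and iota, Rule 4 gives delta. delta holds, so xi follows (Rule 1). From chi and xi, Rule 13 gives nu. [4 rule applications]
eta needs fewer.

eta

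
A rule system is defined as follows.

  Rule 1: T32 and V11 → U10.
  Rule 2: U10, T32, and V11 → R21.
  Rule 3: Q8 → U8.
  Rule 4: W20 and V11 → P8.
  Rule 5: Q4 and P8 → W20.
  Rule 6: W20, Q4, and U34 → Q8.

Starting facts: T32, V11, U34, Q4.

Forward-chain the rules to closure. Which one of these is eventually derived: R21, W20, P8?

From T32 and V11, Rule 1 gives U10.
From U10, T32, and V11, Rule 2 gives R21.
P8 would need W20 and V11 (Rule 4), but W20 is never established. W20 would need Q4 and P8 (Rule 5), but P8 is never established.

R21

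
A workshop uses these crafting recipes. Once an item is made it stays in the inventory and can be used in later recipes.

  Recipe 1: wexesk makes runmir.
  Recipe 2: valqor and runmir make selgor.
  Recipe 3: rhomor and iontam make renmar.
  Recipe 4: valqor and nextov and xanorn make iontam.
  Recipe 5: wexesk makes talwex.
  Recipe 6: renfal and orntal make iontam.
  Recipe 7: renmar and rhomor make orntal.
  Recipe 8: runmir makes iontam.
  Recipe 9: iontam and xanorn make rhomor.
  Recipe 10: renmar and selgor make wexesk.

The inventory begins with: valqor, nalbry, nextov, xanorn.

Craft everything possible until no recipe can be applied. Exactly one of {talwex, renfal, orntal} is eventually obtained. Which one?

Using Recipe 4, valqor, nextov, and xanorn make iontam.
iontam and xanorn → rhomor (Recipe 9).
rhomor and iontam → renmar (Recipe 3).
Using Recipe 7, renmar and rhomor make orntal.
No rule produces renfal, and it is not given. talwex would need wexesk (Recipe 5), but wexesk is never obtained.

orntal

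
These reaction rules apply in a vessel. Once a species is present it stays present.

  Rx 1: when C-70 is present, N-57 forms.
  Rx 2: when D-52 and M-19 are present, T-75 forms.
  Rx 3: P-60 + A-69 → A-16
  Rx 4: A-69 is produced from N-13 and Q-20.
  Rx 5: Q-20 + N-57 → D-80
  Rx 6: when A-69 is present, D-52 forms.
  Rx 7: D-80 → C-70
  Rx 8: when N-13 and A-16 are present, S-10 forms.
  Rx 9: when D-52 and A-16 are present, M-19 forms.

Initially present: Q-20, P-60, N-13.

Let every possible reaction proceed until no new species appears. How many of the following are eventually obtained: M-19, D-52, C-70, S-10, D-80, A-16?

4

N-13 and Q-20 present → A-69 forms (Rx 4).
P-60 and A-69 present → A-16 forms (Rx 3).
A-69 present → D-52 forms (Rx 6).
D-52 and A-16 present → M-19 forms (Rx 9).
N-13 and A-16 present → S-10 forms (Rx 8).
M-19: reached.
D-52: reached.
C-70 would need D-80 (Rx 7), but D-80 never forms.
S-10: reached.
D-80 would need Q-20 and N-57 (Rx 5), but N-57 never forms.
A-16: reached.
Reached: M-19, D-52, S-10, and A-16 — 4 of the 6.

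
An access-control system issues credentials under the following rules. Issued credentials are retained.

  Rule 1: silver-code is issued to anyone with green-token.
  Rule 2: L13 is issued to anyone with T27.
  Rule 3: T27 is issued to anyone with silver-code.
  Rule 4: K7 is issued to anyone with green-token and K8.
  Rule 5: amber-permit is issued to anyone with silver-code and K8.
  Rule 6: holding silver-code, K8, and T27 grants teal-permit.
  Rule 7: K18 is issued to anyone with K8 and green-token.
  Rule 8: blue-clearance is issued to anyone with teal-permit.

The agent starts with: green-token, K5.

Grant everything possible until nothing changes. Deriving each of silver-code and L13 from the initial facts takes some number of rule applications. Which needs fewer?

silver-code

silver-code: Holding green-token grants silver-code (Rule 1). [1 rule application]
L13: Holding green-token grants silver-code (Rule 1). Holding silver-code grants T27 (Rule 3). Holding T27 grants L13 (Rule 2). [3 rule applications]
silver-code needs fewer.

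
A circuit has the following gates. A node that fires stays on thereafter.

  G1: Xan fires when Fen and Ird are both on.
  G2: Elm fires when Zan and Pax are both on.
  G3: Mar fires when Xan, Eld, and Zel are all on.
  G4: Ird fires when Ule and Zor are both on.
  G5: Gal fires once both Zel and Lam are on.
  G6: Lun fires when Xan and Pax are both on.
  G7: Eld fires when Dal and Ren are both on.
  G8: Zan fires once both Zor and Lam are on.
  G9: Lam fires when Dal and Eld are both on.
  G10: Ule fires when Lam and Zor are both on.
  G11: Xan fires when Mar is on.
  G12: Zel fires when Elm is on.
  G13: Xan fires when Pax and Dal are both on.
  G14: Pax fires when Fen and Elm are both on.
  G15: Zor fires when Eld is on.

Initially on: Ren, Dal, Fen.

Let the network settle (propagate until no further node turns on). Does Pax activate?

No

Pax would need Fen and Elm (G14), but Elm never turns on.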